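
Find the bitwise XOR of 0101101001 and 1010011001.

XOR: 1 when bits differ
  0101101001
^ 1010011001
------------
  1111110000
Decimal: 361 ^ 665 = 1008



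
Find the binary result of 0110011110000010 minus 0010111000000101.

Method 1 - Direct subtraction (column by column from the right: bit − bit − borrow-in; if negative, add 2 and borrow 1 from the next column):
borrow: 0111000011111010
        0110011110000010
-       0010111000000101
------------------------
        0011100101111101

Method 2 - Add two's complement:
Two's complement of 0010111000000101: invert → 1101000111111010, add 1 → 1101000111111011
  0110011110000010
+ 1101000111111011
------------------
 10011100101111101  (end carry out of the top bit = 1)
Discarding the end carry: 0011100101111101
Decimal check:
  0110011110000010 = 16384 + 8192 + 1024 + 512 + 256 + 128 + 2 = 26498
  0010111000000101 = 8192 + 2048 + 1024 + 512 + 4 + 1 = 11781
  26498 - 11781 = 14717, and 0011100101111101 = 8192 + 4096 + 2048 + 256 + 64 + 32 + 16 + 8 + 4 + 1 = 14717 ✓



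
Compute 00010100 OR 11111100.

OR: 1 when either bit is 1
  00010100
| 11111100
----------
  11111100
Decimal: 20 | 252 = 252



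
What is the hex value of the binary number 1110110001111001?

Group into 4-bit nibbles from right:
  1110 = E
  1100 = C
  0111 = 7
  1001 = 9
Result: EC79



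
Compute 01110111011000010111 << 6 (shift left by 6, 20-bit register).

Original: 01110111011000010111 (decimal 488983)
Shift left by 6 positions
Append 6 zeros on the right and drop the 6 high bits that overflow the 20-bit width
Result: 11011000010111000000 (decimal 886208)
Equivalent: 488983 << 6 = 488983 × 2^6 = 31294912, truncated to 20 bits = 886208



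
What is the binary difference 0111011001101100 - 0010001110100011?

Method 1 - Direct subtraction (column by column from the right: bit − bit − borrow-in; if negative, add 2 and borrow 1 from the next column):
borrow: 0000011100000110
        0111011001101100
-       0010001110100011
------------------------
        0101001011001001

Method 2 - Add two's complement:
Two's complement of 0010001110100011: invert → 1101110001011100, add 1 → 1101110001011101
  0111011001101100
+ 1101110001011101
------------------
 10101001011001001  (end carry out of the top bit = 1)
Discarding the end carry: 0101001011001001
Decimal check:
  0111011001101100 = 16384 + 8192 + 4096 + 1024 + 512 + 64 + 32 + 8 + 4 = 30316
  0010001110100011 = 8192 + 512 + 256 + 128 + 32 + 2 + 1 = 9123
  30316 - 9123 = 21193, and 0101001011001001 = 16384 + 4096 + 512 + 128 + 64 + 8 + 1 = 21193 ✓



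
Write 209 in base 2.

Using repeated division by 2:
209 ÷ 2 = 104 remainder 1
104 ÷ 2 = 52 remainder 0
52 ÷ 2 = 26 remainder 0
26 ÷ 2 = 13 remainder 0
13 ÷ 2 = 6 remainder 1
6 ÷ 2 = 3 remainder 0
3 ÷ 2 = 1 remainder 1
1 ÷ 2 = 0 remainder 1
Reading remainders bottom to top: 11010001



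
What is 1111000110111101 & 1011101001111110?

AND: 1 only when both bits are 1
  1111000110111101
& 1011101001111110
------------------
  1011000000111100
Decimal: 61885 & 47742 = 45116



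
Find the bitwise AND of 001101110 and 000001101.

AND: 1 only when both bits are 1
  001101110
& 000001101
-----------
  000001100
Decimal: 110 & 13 = 12



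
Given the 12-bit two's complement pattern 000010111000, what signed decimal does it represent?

Binary: 000010111000
Sign bit: 0 (non-negative)
Read directly as an unsigned value:
000010111000 = 128 + 32 + 16 + 8 = 184
Value: 184



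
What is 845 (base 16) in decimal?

Expand by place value (powers of 16):
845 = 8 × 16^2 + 4 × 16^1 + 5 × 16^0
= 8 × 256 + 4 × 16 + 5 × 1
= 2048 + 64 + 5
= 2117



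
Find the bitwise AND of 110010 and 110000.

AND: 1 only when both bits are 1
  110010
& 110000
--------
  110000
Decimal: 50 & 48 = 48



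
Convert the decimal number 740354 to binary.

Using repeated division by 2:
740354 ÷ 2 = 370177 remainder 0
370177 ÷ 2 = 185088 remainder 1
185088 ÷ 2 = 92544 remainder 0
92544 ÷ 2 = 46272 remainder 0
46272 ÷ 2 = 23136 remainder 0
23136 ÷ 2 = 11568 remainder 0
11568 ÷ 2 = 5784 remainder 0
5784 ÷ 2 = 2892 remainder 0
2892 ÷ 2 = 1446 remainder 0
1446 ÷ 2 = 723 remainder 0
723 ÷ 2 = 361 remainder 1
361 ÷ 2 = 180 remainder 1
180 ÷ 2 = 90 remainder 0
90 ÷ 2 = 45 remainder 0
45 ÷ 2 = 22 remainder 1
22 ÷ 2 = 11 remainder 0
11 ÷ 2 = 5 remainder 1
5 ÷ 2 = 2 remainder 1
2 ÷ 2 = 1 remainder 0
1 ÷ 2 = 0 remainder 1
Reading remainders bottom to top: 10110100110000000010



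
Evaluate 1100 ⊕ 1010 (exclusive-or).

XOR: 1 when bits differ
  1100
^ 1010
------
  0110
Decimal: 12 ^ 10 = 6



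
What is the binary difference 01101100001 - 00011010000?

Method 1 - Direct subtraction (column by column from the right: bit − bit − borrow-in; if negative, add 2 and borrow 1 from the next column):
borrow: 00100100000
        01101100001
-       00011010000
-------------------
        01010010001

Method 2 - Add two's complement:
Two's complement of 00011010000: invert → 11100101111, add 1 → 11100110000
  01101100001
+ 11100110000
-------------
 101010010001  (end carry out of the top bit = 1)
Discarding the end carry: 01010010001
Decimal check:
  01101100001 = 512 + 256 + 64 + 32 + 1 = 865
  00011010000 = 128 + 64 + 16 = 208
  865 - 208 = 657, and 01010010001 = 512 + 128 + 16 + 1 = 657 ✓



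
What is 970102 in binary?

Using repeated division by 2:
970102 ÷ 2 = 485051 remainder 0
485051 ÷ 2 = 242525 remainder 1
242525 ÷ 2 = 121262 remainder 1
121262 ÷ 2 = 60631 remainder 0
60631 ÷ 2 = 30315 remainder 1
30315 ÷ 2 = 15157 remainder 1
15157 ÷ 2 = 7578 remainder 1
7578 ÷ 2 = 3789 remainder 0
3789 ÷ 2 = 1894 remainder 1
1894 ÷ 2 = 947 remainder 0
947 ÷ 2 = 473 remainder 1
473 ÷ 2 = 236 remainder 1
236 ÷ 2 = 118 remainder 0
118 ÷ 2 = 59 remainder 0
59 ÷ 2 = 29 remainder 1
29 ÷ 2 = 14 remainder 1
14 ÷ 2 = 7 remainder 0
7 ÷ 2 = 3 remainder 1
3 ÷ 2 = 1 remainder 1
1 ÷ 2 = 0 remainder 1
Reading remainders bottom to top: 11101100110101110110



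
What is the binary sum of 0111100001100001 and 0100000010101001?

Add column by column from the right: bit + bit + carry-in; write the sum mod 2, carry 1 when the sum is 2 or 3.
carry:  1000000111000010
        0111100001100001
+       0100000010101001
------------------------
       01011100100001010
(the carry out of the leftmost column, 0, becomes the leading bit)
Decimal check:
  0111100001100001 = 16384 + 8192 + 4096 + 2048 + 64 + 32 + 1 = 30817
  0100000010101001 = 16384 + 128 + 32 + 8 + 1 = 16553
  30817 + 16553 = 47370, and 01011100100001010 = 32768 + 8192 + 4096 + 2048 + 256 + 8 + 2 = 47370 ✓



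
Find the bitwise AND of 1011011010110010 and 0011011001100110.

AND: 1 only when both bits are 1
  1011011010110010
& 0011011001100110
------------------
  0011011000100010
Decimal: 46770 & 13926 = 13858



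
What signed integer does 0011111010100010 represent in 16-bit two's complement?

Binary: 0011111010100010
Sign bit: 0 (non-negative)
Read directly as an unsigned value:
0011111010100010 = 8192 + 4096 + 2048 + 1024 + 512 + 128 + 32 + 2 = 16034
Value: 16034



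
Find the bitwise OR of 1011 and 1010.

OR: 1 when either bit is 1
  1011
| 1010
------
  1011
Decimal: 11 | 10 = 11



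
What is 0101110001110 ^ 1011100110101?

XOR: 1 when bits differ
  0101110001110
^ 1011100110101
---------------
  1110010111011
Decimal: 2958 ^ 5941 = 7355



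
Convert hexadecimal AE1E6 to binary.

Convert each hex digit to 4 bits:
  A = 1010
  E = 1110
  1 = 0001
  E = 1110
  6 = 0110
Concatenate: 10101110000111100110



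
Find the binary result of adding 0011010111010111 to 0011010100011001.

Add column by column from the right: bit + bit + carry-in; write the sum mod 2, carry 1 when the sum is 2 or 3.
carry:  0110101000111110
        0011010111010111
+       0011010100011001
------------------------
       00110101011110000
(the carry out of the leftmost column, 0, becomes the leading bit)
Decimal check:
  0011010111010111 = 8192 + 4096 + 1024 + 256 + 128 + 64 + 16 + 4 + 2 + 1 = 13783
  0011010100011001 = 8192 + 4096 + 1024 + 256 + 16 + 8 + 1 = 13593
  13783 + 13593 = 27376, and 00110101011110000 = 16384 + 8192 + 2048 + 512 + 128 + 64 + 32 + 16 = 27376 ✓



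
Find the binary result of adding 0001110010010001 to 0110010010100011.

Add column by column from the right: bit + bit + carry-in; write the sum mod 2, carry 1 when the sum is 2 or 3.
carry:  1111100100000110
        0001110010010001
+       0110010010100011
------------------------
       01000000100110100
(the carry out of the leftmost column, 0, becomes the leading bit)
Decimal check:
  0001110010010001 = 4096 + 2048 + 1024 + 128 + 16 + 1 = 7313
  0110010010100011 = 16384 + 8192 + 1024 + 128 + 32 + 2 + 1 = 25763
  7313 + 25763 = 33076, and 01000000100110100 = 32768 + 256 + 32 + 16 + 4 = 33076 ✓



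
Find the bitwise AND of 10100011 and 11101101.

AND: 1 only when both bits are 1
  10100011
& 11101101
----------
  10100001
Decimal: 163 & 237 = 161



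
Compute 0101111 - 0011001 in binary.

Method 1 - Direct subtraction (column by column from the right: bit − bit − borrow-in; if negative, add 2 and borrow 1 from the next column):
borrow: 0100000
        0101111
-       0011001
---------------
        0010110

Method 2 - Add two's complement:
Two's complement of 0011001: invert → 1100110, add 1 → 1100111
  0101111
+ 1100111
---------
 10010110  (end carry out of the top bit = 1)
Discarding the end carry: 0010110
Decimal check:
  0101111 = 32 + 8 + 4 + 2 + 1 = 47
  0011001 = 16 + 8 + 1 = 25
  47 - 25 = 22, and 0010110 = 16 + 4 + 2 = 22 ✓



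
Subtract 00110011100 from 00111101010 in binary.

Method 1 - Direct subtraction (column by column from the right: bit − bit − borrow-in; if negative, add 2 and borrow 1 from the next column):
borrow: 00000111000
        00111101010
-       00110011100
-------------------
        00001001110

Method 2 - Add two's complement:
Two's complement of 00110011100: invert → 11001100011, add 1 → 11001100100
  00111101010
+ 11001100100
-------------
 100001001110  (end carry out of the top bit = 1)
Discarding the end carry: 00001001110
Decimal check:
  00111101010 = 256 + 128 + 64 + 32 + 8 + 2 = 490
  00110011100 = 256 + 128 + 16 + 8 + 4 = 412
  490 - 412 = 78, and 00001001110 = 64 + 8 + 4 + 2 = 78 ✓



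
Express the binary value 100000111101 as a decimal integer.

Sum of powers of 2 for each 1-bit:
2^0 + 2^2 + 2^3 + 2^4 + 2^5 + 2^11
= 1 + 4 + 8 + 16 + 32 + 2048
= 2109



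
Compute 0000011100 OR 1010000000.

OR: 1 when either bit is 1
  0000011100
| 1010000000
------------
  1010011100
Decimal: 28 | 640 = 668



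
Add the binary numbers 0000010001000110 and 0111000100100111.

Add column by column from the right: bit + bit + carry-in; write the sum mod 2, carry 1 when the sum is 2 or 3.
carry:  0000000000001100
        0000010001000110
+       0111000100100111
------------------------
       00111010101101101
(the carry out of the leftmost column, 0, becomes the leading bit)
Decimal check:
  0000010001000110 = 1024 + 64 + 4 + 2 = 1094
  0111000100100111 = 16384 + 8192 + 4096 + 256 + 32 + 4 + 2 + 1 = 28967
  1094 + 28967 = 30061, and 00111010101101101 = 16384 + 8192 + 4096 + 1024 + 256 + 64 + 32 + 8 + 4 + 1 = 30061 ✓



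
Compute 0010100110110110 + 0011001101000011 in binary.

Add column by column from the right: bit + bit + carry-in; write the sum mod 2, carry 1 when the sum is 2 or 3.
carry:  0100011000001100
        0010100110110110
+       0011001101000011
------------------------
       00101110011111001
(the carry out of the leftmost column, 0, becomes the leading bit)
Decimal check:
  0010100110110110 = 8192 + 2048 + 256 + 128 + 32 + 16 + 4 + 2 = 10678
  0011001101000011 = 8192 + 4096 + 512 + 256 + 64 + 2 + 1 = 13123
  10678 + 13123 = 23801, and 00101110011111001 = 16384 + 4096 + 2048 + 1024 + 128 + 64 + 32 + 16 + 8 + 1 = 23801 ✓



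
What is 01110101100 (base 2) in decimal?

Sum of powers of 2 for each 1-bit:
2^2 + 2^3 + 2^5 + 2^7 + 2^8 + 2^9
= 4 + 8 + 32 + 128 + 256 + 512
= 940



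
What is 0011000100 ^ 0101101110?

XOR: 1 when bits differ
  0011000100
^ 0101101110
------------
  0110101010
Decimal: 196 ^ 366 = 426



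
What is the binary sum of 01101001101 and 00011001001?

Add column by column from the right: bit + bit + carry-in; write the sum mod 2, carry 1 when the sum is 2 or 3.
carry:  11110010010
        01101001101
+       00011001001
-------------------
       010000010110
(the carry out of the leftmost column, 0, becomes the leading bit)
Decimal check:
  01101001101 = 512 + 256 + 64 + 8 + 4 + 1 = 845
  00011001001 = 128 + 64 + 8 + 1 = 201
  845 + 201 = 1046, and 010000010110 = 1024 + 16 + 4 + 2 = 1046 ✓



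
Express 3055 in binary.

Using repeated division by 2:
3055 ÷ 2 = 1527 remainder 1
1527 ÷ 2 = 763 remainder 1
763 ÷ 2 = 381 remainder 1
381 ÷ 2 = 190 remainder 1
190 ÷ 2 = 95 remainder 0
95 ÷ 2 = 47 remainder 1
47 ÷ 2 = 23 remainder 1
23 ÷ 2 = 11 remainder 1
11 ÷ 2 = 5 remainder 1
5 ÷ 2 = 2 remainder 1
2 ÷ 2 = 1 remainder 0
1 ÷ 2 = 0 remainder 1
Reading remainders bottom to top: 101111101111



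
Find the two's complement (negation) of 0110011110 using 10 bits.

Original: 0110011110
Step 1 - Invert all bits: 1001100001
Step 2 - Add 1: 1001100010
Verification: 0110011110 + 1001100010 = 10000000000; discarding the end carry (carry out of the top bit) leaves the 10-bit value 0000000000, as required for x + (-x)



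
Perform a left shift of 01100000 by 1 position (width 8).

Original: 01100000 (decimal 96)
Shift left by 1 position
Append 1 zero on the right
Result: 11000000 (decimal 192)
Equivalent: 96 << 1 = 96 × 2^1 = 192



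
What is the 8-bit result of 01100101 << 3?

Original: 01100101 (decimal 101)
Shift left by 3 positions
Append 3 zeros on the right and drop the 3 high bits that overflow the 8-bit width
Result: 00101000 (decimal 40)
Equivalent: 101 << 3 = 101 × 2^3 = 808, truncated to 8 bits = 40



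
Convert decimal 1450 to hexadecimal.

Using repeated division by 16 (digits 10–15 are A–F):
1450 ÷ 16 = 90 remainder 10 (A)
90 ÷ 16 = 5 remainder 10 (A)
5 ÷ 16 = 0 remainder 5
Reading remainders bottom to top: 5AA



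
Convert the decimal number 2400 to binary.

Using repeated division by 2:
2400 ÷ 2 = 1200 remainder 0
1200 ÷ 2 = 600 remainder 0
600 ÷ 2 = 300 remainder 0
300 ÷ 2 = 150 remainder 0
150 ÷ 2 = 75 remainder 0
75 ÷ 2 = 37 remainder 1
37 ÷ 2 = 18 remainder 1
18 ÷ 2 = 9 remainder 0
9 ÷ 2 = 4 remainder 1
4 ÷ 2 = 2 remainder 0
2 ÷ 2 = 1 remainder 0
1 ÷ 2 = 0 remainder 1
Reading remainders bottom to top: 100101100000



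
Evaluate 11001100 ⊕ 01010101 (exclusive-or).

XOR: 1 when bits differ
  11001100
^ 01010101
----------
  10011001
Decimal: 204 ^ 85 = 153



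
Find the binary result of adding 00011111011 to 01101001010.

Add column by column from the right: bit + bit + carry-in; write the sum mod 2, carry 1 when the sum is 2 or 3.
carry:  11111110100
        00011111011
+       01101001010
-------------------
       010001000101
(the carry out of the leftmost column, 0, becomes the leading bit)
Decimal check:
  00011111011 = 128 + 64 + 32 + 16 + 8 + 2 + 1 = 251
  01101001010 = 512 + 256 + 64 + 8 + 2 = 842
  251 + 842 = 1093, and 010001000101 = 1024 + 64 + 4 + 1 = 1093 ✓



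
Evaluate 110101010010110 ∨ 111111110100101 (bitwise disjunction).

OR: 1 when either bit is 1
  110101010010110
| 111111110100101
-----------------
  111111110110111
Decimal: 27286 | 32677 = 32695



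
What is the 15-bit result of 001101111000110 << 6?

Original: 001101111000110 (decimal 7110)
Shift left by 6 positions
Append 6 zeros on the right and drop the 6 high bits that overflow the 15-bit width
Result: 111000110000000 (decimal 29056)
Equivalent: 7110 << 6 = 7110 × 2^6 = 455040, truncated to 15 bits = 29056



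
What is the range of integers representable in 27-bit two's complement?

For 27-bit two's complement:
Minimum: -2^26 = -67108864
Maximum: 2^26 - 1 = 67108863



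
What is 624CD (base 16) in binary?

Convert each hex digit to 4 bits:
  6 = 0110
  2 = 0010
  4 = 0100
  C = 1100
  D = 1101
Concatenate: 01100010010011001101



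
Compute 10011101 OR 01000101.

OR: 1 when either bit is 1
  10011101
| 01000101
----------
  11011101
Decimal: 157 | 69 = 221



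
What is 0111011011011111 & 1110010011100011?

AND: 1 only when both bits are 1
  0111011011011111
& 1110010011100011
------------------
  0110010011000011
Decimal: 30431 & 58595 = 25795



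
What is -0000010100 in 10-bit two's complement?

Original: 0000010100
Step 1 - Invert all bits: 1111101011
Step 2 - Add 1: 1111101100
Verification: 0000010100 + 1111101100 = 10000000000; discarding the end carry (carry out of the top bit) leaves the 10-bit value 0000000000, as required for x + (-x)



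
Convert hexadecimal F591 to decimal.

Expand by place value (powers of 16):
Digit values: F = 15
F591 = 15 × 16^3 + 5 × 16^2 + 9 × 16^1 + 1 × 16^0
= 15 × 4096 + 5 × 256 + 9 × 16 + 1 × 1
= 61440 + 1280 + 144 + 1
= 62865



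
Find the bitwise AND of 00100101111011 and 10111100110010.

AND: 1 only when both bits are 1
  00100101111011
& 10111100110010
----------------
  00100100110010
Decimal: 2427 & 12082 = 2354



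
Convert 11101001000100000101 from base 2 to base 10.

Sum of powers of 2 for each 1-bit:
2^0 + 2^2 + 2^8 + 2^12 + 2^15 + 2^17 + 2^18 + 2^19
= 1 + 4 + 256 + 4096 + 32768 + 131072 + 262144 + 524288
= 954629



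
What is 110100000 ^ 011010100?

XOR: 1 when bits differ
  110100000
^ 011010100
-----------
  101110100
Decimal: 416 ^ 212 = 372



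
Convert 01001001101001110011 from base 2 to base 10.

Sum of powers of 2 for each 1-bit:
2^0 + 2^1 + 2^4 + 2^5 + 2^6 + 2^9 + 2^11 + 2^12 + 2^15 + 2^18
= 1 + 2 + 16 + 32 + 64 + 512 + 2048 + 4096 + 32768 + 262144
= 301683



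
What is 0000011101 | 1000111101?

OR: 1 when either bit is 1
  0000011101
| 1000111101
------------
  1000111101
Decimal: 29 | 573 = 573



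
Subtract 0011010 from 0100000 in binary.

Method 1 - Direct subtraction (column by column from the right: bit − bit − borrow-in; if negative, add 2 and borrow 1 from the next column):
borrow: 0111100
        0100000
-       0011010
---------------
        0000110

Method 2 - Add two's complement:
Two's complement of 0011010: invert → 1100101, add 1 → 1100110
  0100000
+ 1100110
---------
 10000110  (end carry out of the top bit = 1)
Discarding the end carry: 0000110
Decimal check:
  0100000 = 32
  0011010 = 16 + 8 + 2 = 26
  32 - 26 = 6, and 0000110 = 4 + 2 = 6 ✓



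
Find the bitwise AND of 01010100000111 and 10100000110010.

AND: 1 only when both bits are 1
  01010100000111
& 10100000110010
----------------
  00000000000010
Decimal: 5383 & 10290 = 2



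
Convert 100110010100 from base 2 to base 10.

Sum of powers of 2 for each 1-bit:
2^2 + 2^4 + 2^7 + 2^8 + 2^11
= 4 + 16 + 128 + 256 + 2048
= 2452



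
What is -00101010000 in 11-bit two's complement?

Original: 00101010000
Step 1 - Invert all bits: 11010101111
Step 2 - Add 1: 11010110000
Verification: 00101010000 + 11010110000 = 100000000000; discarding the end carry (carry out of the top bit) leaves the 11-bit value 00000000000, as required for x + (-x)



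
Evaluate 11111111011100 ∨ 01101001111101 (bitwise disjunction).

OR: 1 when either bit is 1
  11111111011100
| 01101001111101
----------------
  11111111111101
Decimal: 16348 | 6781 = 16381



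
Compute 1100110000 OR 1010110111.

OR: 1 when either bit is 1
  1100110000
| 1010110111
------------
  1110110111
Decimal: 816 | 695 = 951



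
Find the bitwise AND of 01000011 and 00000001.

AND: 1 only when both bits are 1
  01000011
& 00000001
----------
  00000001
Decimal: 67 & 1 = 1



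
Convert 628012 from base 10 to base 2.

Using repeated division by 2:
628012 ÷ 2 = 314006 remainder 0
314006 ÷ 2 = 157003 remainder 0
157003 ÷ 2 = 78501 remainder 1
78501 ÷ 2 = 39250 remainder 1
39250 ÷ 2 = 19625 remainder 0
19625 ÷ 2 = 9812 remainder 1
9812 ÷ 2 = 4906 remainder 0
4906 ÷ 2 = 2453 remainder 0
2453 ÷ 2 = 1226 remainder 1
1226 ÷ 2 = 613 remainder 0
613 ÷ 2 = 306 remainder 1
306 ÷ 2 = 153 remainder 0
153 ÷ 2 = 76 remainder 1
76 ÷ 2 = 38 remainder 0
38 ÷ 2 = 19 remainder 0
19 ÷ 2 = 9 remainder 1
9 ÷ 2 = 4 remainder 1
4 ÷ 2 = 2 remainder 0
2 ÷ 2 = 1 remainder 0
1 ÷ 2 = 0 remainder 1
Reading remainders bottom to top: 10011001010100101100



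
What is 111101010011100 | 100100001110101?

OR: 1 when either bit is 1
  111101010011100
| 100100001110101
-----------------
  111101011111101
Decimal: 31388 | 18549 = 31485



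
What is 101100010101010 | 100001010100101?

OR: 1 when either bit is 1
  101100010101010
| 100001010100101
-----------------
  101101010101111
Decimal: 22698 | 17061 = 23215



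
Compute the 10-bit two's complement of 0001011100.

Original: 0001011100
Step 1 - Invert all bits: 1110100011
Step 2 - Add 1: 1110100100
Verification: 0001011100 + 1110100100 = 10000000000; discarding the end carry (carry out of the top bit) leaves the 10-bit value 0000000000, as required for x + (-x)



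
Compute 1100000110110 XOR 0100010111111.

XOR: 1 when bits differ
  1100000110110
^ 0100010111111
---------------
  1000010001001
Decimal: 6198 ^ 2239 = 4233



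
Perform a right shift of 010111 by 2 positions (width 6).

Original: 010111 (decimal 23)
Shift right by 2 positions
Drop the 2 low bits; fill with zeros on the left
Result: 000101 (decimal 5)
Equivalent: 23 >> 2 = 23 ÷ 2^2 = 5



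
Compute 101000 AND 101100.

AND: 1 only when both bits are 1
  101000
& 101100
--------
  101000
Decimal: 40 & 44 = 40



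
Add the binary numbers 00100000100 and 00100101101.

Add column by column from the right: bit + bit + carry-in; write the sum mod 2, carry 1 when the sum is 2 or 3.
carry:  01000011000
        00100000100
+       00100101101
-------------------
       001000110001
(the carry out of the leftmost column, 0, becomes the leading bit)
Decimal check:
  00100000100 = 256 + 4 = 260
  00100101101 = 256 + 32 + 8 + 4 + 1 = 301
  260 + 301 = 561, and 001000110001 = 512 + 32 + 16 + 1 = 561 ✓



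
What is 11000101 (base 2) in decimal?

Sum of powers of 2 for each 1-bit:
2^0 + 2^2 + 2^6 + 2^7
= 1 + 4 + 64 + 128
= 197



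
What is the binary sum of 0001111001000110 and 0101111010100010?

Add column by column from the right: bit + bit + carry-in; write the sum mod 2, carry 1 when the sum is 2 or 3.
carry:  0011110000001100
        0001111001000110
+       0101111010100010
------------------------
       00111110011101000
(the carry out of the leftmost column, 0, becomes the leading bit)
Decimal check:
  0001111001000110 = 4096 + 2048 + 1024 + 512 + 64 + 4 + 2 = 7750
  0101111010100010 = 16384 + 4096 + 2048 + 1024 + 512 + 128 + 32 + 2 = 24226
  7750 + 24226 = 31976, and 00111110011101000 = 16384 + 8192 + 4096 + 2048 + 1024 + 128 + 64 + 32 + 8 = 31976 ✓



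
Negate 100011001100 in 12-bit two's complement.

Original (sign bit 1, negative): 100011001100
Step 1 - Invert all bits: 011100110011
Step 2 - Add 1: 011100110100
Verification: 100011001100 + 011100110100 = 1000000000000; discarding the end carry (carry out of the top bit) leaves the 12-bit value 000000000000, as required for x + (-x)



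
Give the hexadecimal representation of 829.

Using repeated division by 16 (digits 10–15 are A–F):
829 ÷ 16 = 51 remainder 13 (D)
51 ÷ 16 = 3 remainder 3
3 ÷ 16 = 0 remainder 3
Reading remainders bottom to top: 33D



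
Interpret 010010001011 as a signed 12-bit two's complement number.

Binary: 010010001011
Sign bit: 0 (non-negative)
Read directly as an unsigned value:
010010001011 = 1024 + 128 + 8 + 2 + 1 = 1163
Value: 1163



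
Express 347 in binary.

Using repeated division by 2:
347 ÷ 2 = 173 remainder 1
173 ÷ 2 = 86 remainder 1
86 ÷ 2 = 43 remainder 0
43 ÷ 2 = 21 remainder 1
21 ÷ 2 = 10 remainder 1
10 ÷ 2 = 5 remainder 0
5 ÷ 2 = 2 remainder 1
2 ÷ 2 = 1 remainder 0
1 ÷ 2 = 0 remainder 1
Reading remainders bottom to top: 101011011



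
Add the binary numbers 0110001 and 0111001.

Add column by column from the right: bit + bit + carry-in; write the sum mod 2, carry 1 when the sum is 2 or 3.
carry:  1100010
        0110001
+       0111001
---------------
       01101010
(the carry out of the leftmost column, 0, becomes the leading bit)
Decimal check:
  0110001 = 32 + 16 + 1 = 49
  0111001 = 32 + 16 + 8 + 1 = 57
  49 + 57 = 106, and 01101010 = 64 + 32 + 8 + 2 = 106 ✓



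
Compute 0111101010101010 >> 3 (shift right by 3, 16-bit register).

Original: 0111101010101010 (decimal 31402)
Shift right by 3 positions
Drop the 3 low bits; fill with zeros on the left
Result: 0000111101010101 (decimal 3925)
Equivalent: 31402 >> 3 = 31402 ÷ 2^3 = 3925



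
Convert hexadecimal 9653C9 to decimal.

Expand by place value (powers of 16):
Digit values: C = 12
9653C9 = 9 × 16^5 + 6 × 16^4 + 5 × 16^3 + 3 × 16^2 + 12 × 16^1 + 9 × 16^0
= 9 × 1048576 + 6 × 65536 + 5 × 4096 + 3 × 256 + 12 × 16 + 9 × 1
= 9437184 + 393216 + 20480 + 768 + 192 + 9
= 9851849



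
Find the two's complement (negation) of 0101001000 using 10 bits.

Original: 0101001000
Step 1 - Invert all bits: 1010110111
Step 2 - Add 1: 1010111000
Verification: 0101001000 + 1010111000 = 10000000000; discarding the end carry (carry out of the top bit) leaves the 10-bit value 0000000000, as required for x + (-x)



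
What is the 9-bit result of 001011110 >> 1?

Original: 001011110 (decimal 94)
Shift right by 1 position
Drop the 1 low bit; fill with zero on the left
Result: 000101111 (decimal 47)
Equivalent: 94 >> 1 = 94 ÷ 2^1 = 47



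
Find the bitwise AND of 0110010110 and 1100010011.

AND: 1 only when both bits are 1
  0110010110
& 1100010011
------------
  0100010010
Decimal: 406 & 787 = 274



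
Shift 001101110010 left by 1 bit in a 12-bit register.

Original: 001101110010 (decimal 882)
Shift left by 1 position
Append 1 zero on the right
Result: 011011100100 (decimal 1764)
Equivalent: 882 << 1 = 882 × 2^1 = 1764



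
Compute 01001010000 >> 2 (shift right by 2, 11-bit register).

Original: 01001010000 (decimal 592)
Shift right by 2 positions
Drop the 2 low bits; fill with zeros on the left
Result: 00010010100 (decimal 148)
Equivalent: 592 >> 2 = 592 ÷ 2^2 = 148



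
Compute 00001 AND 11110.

AND: 1 only when both bits are 1
  00001
& 11110
-------
  00000
Decimal: 1 & 30 = 0



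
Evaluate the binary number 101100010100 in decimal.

Sum of powers of 2 for each 1-bit:
2^2 + 2^4 + 2^8 + 2^9 + 2^11
= 4 + 16 + 256 + 512 + 2048
= 2836



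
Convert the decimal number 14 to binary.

Using repeated division by 2:
14 ÷ 2 = 7 remainder 0
7 ÷ 2 = 3 remainder 1
3 ÷ 2 = 1 remainder 1
1 ÷ 2 = 0 remainder 1
Reading remainders bottom to top: 1110



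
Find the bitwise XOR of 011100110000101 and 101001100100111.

XOR: 1 when bits differ
  011100110000101
^ 101001100100111
-----------------
  110101010100010
Decimal: 14725 ^ 21287 = 27298



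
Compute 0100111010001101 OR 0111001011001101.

OR: 1 when either bit is 1
  0100111010001101
| 0111001011001101
------------------
  0111111011001101
Decimal: 20109 | 29389 = 32461



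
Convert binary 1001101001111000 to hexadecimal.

Group into 4-bit nibbles from right:
  1001 = 9
  1010 = A
  0111 = 7
  1000 = 8
Result: 9A78



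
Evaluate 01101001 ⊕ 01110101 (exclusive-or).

XOR: 1 when bits differ
  01101001
^ 01110101
----------
  00011100
Decimal: 105 ^ 117 = 28



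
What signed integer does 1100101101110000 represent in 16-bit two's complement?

Binary: 1100101101110000
Sign bit: 1 (negative)
Invert: 0011010010001111
Add 1:  0011010010010000
Magnitude: 0011010010010000 = 8192 + 4096 + 1024 + 128 + 16 = 13456
Value: -13456



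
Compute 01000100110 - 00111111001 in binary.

Method 1 - Direct subtraction (column by column from the right: bit − bit − borrow-in; if negative, add 2 and borrow 1 from the next column):
borrow: 01111110010
        01000100110
-       00111111001
-------------------
        00000101101

Method 2 - Add two's complement:
Two's complement of 00111111001: invert → 11000000110, add 1 → 11000000111
  01000100110
+ 11000000111
-------------
 100000101101  (end carry out of the top bit = 1)
Discarding the end carry: 00000101101
Decimal check:
  01000100110 = 512 + 32 + 4 + 2 = 550
  00111111001 = 256 + 128 + 64 + 32 + 16 + 8 + 1 = 505
  550 - 505 = 45, and 00000101101 = 32 + 8 + 4 + 1 = 45 ✓



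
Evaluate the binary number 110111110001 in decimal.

Sum of powers of 2 for each 1-bit:
2^0 + 2^4 + 2^5 + 2^6 + 2^7 + 2^8 + 2^10 + 2^11
= 1 + 16 + 32 + 64 + 128 + 256 + 1024 + 2048
= 3569



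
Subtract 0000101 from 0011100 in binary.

Method 1 - Direct subtraction (column by column from the right: bit − bit − borrow-in; if negative, add 2 and borrow 1 from the next column):
borrow: 0001110
        0011100
-       0000101
---------------
        0010111

Method 2 - Add two's complement:
Two's complement of 0000101: invert → 1111010, add 1 → 1111011
  0011100
+ 1111011
---------
 10010111  (end carry out of the top bit = 1)
Discarding the end carry: 0010111
Decimal check:
  0011100 = 16 + 8 + 4 = 28
  0000101 = 4 + 1 = 5
  28 - 5 = 23, and 0010111 = 16 + 4 + 2 + 1 = 23 ✓



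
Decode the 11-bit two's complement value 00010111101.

Binary: 00010111101
Sign bit: 0 (non-negative)
Read directly as an unsigned value:
00010111101 = 128 + 32 + 16 + 8 + 4 + 1 = 189
Value: 189



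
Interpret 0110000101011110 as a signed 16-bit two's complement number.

Binary: 0110000101011110
Sign bit: 0 (non-negative)
Read directly as an unsigned value:
0110000101011110 = 16384 + 8192 + 256 + 64 + 16 + 8 + 4 + 2 = 24926
Value: 24926



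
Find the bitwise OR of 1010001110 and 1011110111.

OR: 1 when either bit is 1
  1010001110
| 1011110111
------------
  1011111111
Decimal: 654 | 759 = 767



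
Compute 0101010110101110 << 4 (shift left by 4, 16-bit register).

Original: 0101010110101110 (decimal 21934)
Shift left by 4 positions
Append 4 zeros on the right and drop the 4 high bits that overflow the 16-bit width
Result: 0101101011100000 (decimal 23264)
Equivalent: 21934 << 4 = 21934 × 2^4 = 350944, truncated to 16 bits = 23264



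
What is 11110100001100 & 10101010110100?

AND: 1 only when both bits are 1
  11110100001100
& 10101010110100
----------------
  10100000000100
Decimal: 15628 & 10932 = 10244



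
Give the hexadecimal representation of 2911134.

Using repeated division by 16 (digits 10–15 are A–F):
2911134 ÷ 16 = 181945 remainder 14 (E)
181945 ÷ 16 = 11371 remainder 9
11371 ÷ 16 = 710 remainder 11 (B)
710 ÷ 16 = 44 remainder 6
44 ÷ 16 = 2 remainder 12 (C)
2 ÷ 16 = 0 remainder 2
Reading remainders bottom to top: 2C6B9E



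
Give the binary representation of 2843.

Using repeated division by 2:
2843 ÷ 2 = 1421 remainder 1
1421 ÷ 2 = 710 remainder 1
710 ÷ 2 = 355 remainder 0
355 ÷ 2 = 177 remainder 1
177 ÷ 2 = 88 remainder 1
88 ÷ 2 = 44 remainder 0
44 ÷ 2 = 22 remainder 0
22 ÷ 2 = 11 remainder 0
11 ÷ 2 = 5 remainder 1
5 ÷ 2 = 2 remainder 1
2 ÷ 2 = 1 remainder 0
1 ÷ 2 = 0 remainder 1
Reading remainders bottom to top: 101100011011



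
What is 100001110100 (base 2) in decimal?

Sum of powers of 2 for each 1-bit:
2^2 + 2^4 + 2^5 + 2^6 + 2^11
= 4 + 16 + 32 + 64 + 2048
= 2164



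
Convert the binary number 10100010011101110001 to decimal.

Sum of powers of 2 for each 1-bit:
2^0 + 2^4 + 2^5 + 2^6 + 2^8 + 2^9 + 2^10 + 2^13 + 2^17 + 2^19
= 1 + 16 + 32 + 64 + 256 + 512 + 1024 + 8192 + 131072 + 524288
= 665457



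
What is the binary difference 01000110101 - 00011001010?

Method 1 - Direct subtraction (column by column from the right: bit − bit − borrow-in; if negative, add 2 and borrow 1 from the next column):
borrow: 01110010100
        01000110101
-       00011001010
-------------------
        00101101011

Method 2 - Add two's complement:
Two's complement of 00011001010: invert → 11100110101, add 1 → 11100110110
  01000110101
+ 11100110110
-------------
 100101101011  (end carry out of the top bit = 1)
Discarding the end carry: 00101101011
Decimal check:
  01000110101 = 512 + 32 + 16 + 4 + 1 = 565
  00011001010 = 128 + 64 + 8 + 2 = 202
  565 - 202 = 363, and 00101101011 = 256 + 64 + 32 + 8 + 2 + 1 = 363 ✓



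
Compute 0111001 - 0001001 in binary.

Method 1 - Direct subtraction (column by column from the right: bit − bit − borrow-in; if negative, add 2 and borrow 1 from the next column):
borrow: 0000000
        0111001
-       0001001
---------------
        0110000

Method 2 - Add two's complement:
Two's complement of 0001001: invert → 1110110, add 1 → 1110111
  0111001
+ 1110111
---------
 10110000  (end carry out of the top bit = 1)
Discarding the end carry: 0110000
Decimal check:
  0111001 = 32 + 16 + 8 + 1 = 57
  0001001 = 8 + 1 = 9
  57 - 9 = 48, and 0110000 = 32 + 16 = 48 ✓



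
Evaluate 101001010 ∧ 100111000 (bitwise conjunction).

AND: 1 only when both bits are 1
  101001010
& 100111000
-----------
  100001000
Decimal: 330 & 312 = 264



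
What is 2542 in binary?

Using repeated division by 2:
2542 ÷ 2 = 1271 remainder 0
1271 ÷ 2 = 635 remainder 1
635 ÷ 2 = 317 remainder 1
317 ÷ 2 = 158 remainder 1
158 ÷ 2 = 79 remainder 0
79 ÷ 2 = 39 remainder 1
39 ÷ 2 = 19 remainder 1
19 ÷ 2 = 9 remainder 1
9 ÷ 2 = 4 remainder 1
4 ÷ 2 = 2 remainder 0
2 ÷ 2 = 1 remainder 0
1 ÷ 2 = 0 remainder 1
Reading remainders bottom to top: 100111101110



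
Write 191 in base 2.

Using repeated division by 2:
191 ÷ 2 = 95 remainder 1
95 ÷ 2 = 47 remainder 1
47 ÷ 2 = 23 remainder 1
23 ÷ 2 = 11 remainder 1
11 ÷ 2 = 5 remainder 1
5 ÷ 2 = 2 remainder 1
2 ÷ 2 = 1 remainder 0
1 ÷ 2 = 0 remainder 1
Reading remainders bottom to top: 10111111



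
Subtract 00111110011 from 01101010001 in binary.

Method 1 - Direct subtraction (column by column from the right: bit − bit − borrow-in; if negative, add 2 and borrow 1 from the next column):
borrow: 01111111100
        01101010001
-       00111110011
-------------------
        00101011110

Method 2 - Add two's complement:
Two's complement of 00111110011: invert → 11000001100, add 1 → 11000001101
  01101010001
+ 11000001101
-------------
 100101011110  (end carry out of the top bit = 1)
Discarding the end carry: 00101011110
Decimal check:
  01101010001 = 512 + 256 + 64 + 16 + 1 = 849
  00111110011 = 256 + 128 + 64 + 32 + 16 + 2 + 1 = 499
  849 - 499 = 350, and 00101011110 = 256 + 64 + 16 + 8 + 4 + 2 = 350 ✓



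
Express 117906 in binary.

Using repeated division by 2:
117906 ÷ 2 = 58953 remainder 0
58953 ÷ 2 = 29476 remainder 1
29476 ÷ 2 = 14738 remainder 0
14738 ÷ 2 = 7369 remainder 0
7369 ÷ 2 = 3684 remainder 1
3684 ÷ 2 = 1842 remainder 0
1842 ÷ 2 = 921 remainder 0
921 ÷ 2 = 460 remainder 1
460 ÷ 2 = 230 remainder 0
230 ÷ 2 = 115 remainder 0
115 ÷ 2 = 57 remainder 1
57 ÷ 2 = 28 remainder 1
28 ÷ 2 = 14 remainder 0
14 ÷ 2 = 7 remainder 0
7 ÷ 2 = 3 remainder 1
3 ÷ 2 = 1 remainder 1
1 ÷ 2 = 0 remainder 1
Reading remainders bottom to top: 11100110010010010



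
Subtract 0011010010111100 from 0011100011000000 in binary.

Method 1 - Direct subtraction (column by column from the right: bit − bit − borrow-in; if negative, add 2 and borrow 1 from the next column):
borrow: 0000100001111000
        0011100011000000
-       0011010010111100
------------------------
        0000010000000100

Method 2 - Add two's complement:
Two's complement of 0011010010111100: invert → 1100101101000011, add 1 → 1100101101000100
  0011100011000000
+ 1100101101000100
------------------
 10000010000000100  (end carry out of the top bit = 1)
Discarding the end carry: 0000010000000100
Decimal check:
  0011100011000000 = 8192 + 4096 + 2048 + 128 + 64 = 14528
  0011010010111100 = 8192 + 4096 + 1024 + 128 + 32 + 16 + 8 + 4 = 13500
  14528 - 13500 = 1028, and 0000010000000100 = 1024 + 4 = 1028 ✓



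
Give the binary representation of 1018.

Using repeated division by 2:
1018 ÷ 2 = 509 remainder 0
509 ÷ 2 = 254 remainder 1
254 ÷ 2 = 127 remainder 0
127 ÷ 2 = 63 remainder 1
63 ÷ 2 = 31 remainder 1
31 ÷ 2 = 15 remainder 1
15 ÷ 2 = 7 remainder 1
7 ÷ 2 = 3 remainder 1
3 ÷ 2 = 1 remainder 1
1 ÷ 2 = 0 remainder 1
Reading remainders bottom to top: 1111111010



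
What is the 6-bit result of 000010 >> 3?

Original: 000010 (decimal 2)
Shift right by 3 positions
Drop the 3 low bits; fill with zeros on the left
Result: 000000 (decimal 0)
Equivalent: 2 >> 3 = 2 ÷ 2^3 = 0



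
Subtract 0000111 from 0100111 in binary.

Method 1 - Direct subtraction (column by column from the right: bit − bit − borrow-in; if negative, add 2 and borrow 1 from the next column):
borrow: 0000000
        0100111
-       0000111
---------------
        0100000

Method 2 - Add two's complement:
Two's complement of 0000111: invert → 1111000, add 1 → 1111001
  0100111
+ 1111001
---------
 10100000  (end carry out of the top bit = 1)
Discarding the end carry: 0100000
Decimal check:
  0100111 = 32 + 4 + 2 + 1 = 39
  0000111 = 4 + 2 + 1 = 7
  39 - 7 = 32, and 0100000 = 32 ✓



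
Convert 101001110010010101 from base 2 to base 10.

Sum of powers of 2 for each 1-bit:
2^0 + 2^2 + 2^4 + 2^7 + 2^10 + 2^11 + 2^12 + 2^15 + 2^17
= 1 + 4 + 16 + 128 + 1024 + 2048 + 4096 + 32768 + 131072
= 171157



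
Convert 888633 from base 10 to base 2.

Using repeated division by 2:
888633 ÷ 2 = 444316 remainder 1
444316 ÷ 2 = 222158 remainder 0
222158 ÷ 2 = 111079 remainder 0
111079 ÷ 2 = 55539 remainder 1
55539 ÷ 2 = 27769 remainder 1
27769 ÷ 2 = 13884 remainder 1
13884 ÷ 2 = 6942 remainder 0
6942 ÷ 2 = 3471 remainder 0
3471 ÷ 2 = 1735 remainder 1
1735 ÷ 2 = 867 remainder 1
867 ÷ 2 = 433 remainder 1
433 ÷ 2 = 216 remainder 1
216 ÷ 2 = 108 remainder 0
108 ÷ 2 = 54 remainder 0
54 ÷ 2 = 27 remainder 0
27 ÷ 2 = 13 remainder 1
13 ÷ 2 = 6 remainder 1
6 ÷ 2 = 3 remainder 0
3 ÷ 2 = 1 remainder 1
1 ÷ 2 = 0 remainder 1
Reading remainders bottom to top: 11011000111100111001



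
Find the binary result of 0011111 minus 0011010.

Method 1 - Direct subtraction (column by column from the right: bit − bit − borrow-in; if negative, add 2 and borrow 1 from the next column):
borrow: 0000000
        0011111
-       0011010
---------------
        0000101

Method 2 - Add two's complement:
Two's complement of 0011010: invert → 1100101, add 1 → 1100110
  0011111
+ 1100110
---------
 10000101  (end carry out of the top bit = 1)
Discarding the end carry: 0000101
Decimal check:
  0011111 = 16 + 8 + 4 + 2 + 1 = 31
  0011010 = 16 + 8 + 2 = 26
  31 - 26 = 5, and 0000101 = 4 + 1 = 5 ✓



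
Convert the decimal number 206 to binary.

Using repeated division by 2:
206 ÷ 2 = 103 remainder 0
103 ÷ 2 = 51 remainder 1
51 ÷ 2 = 25 remainder 1
25 ÷ 2 = 12 remainder 1
12 ÷ 2 = 6 remainder 0
6 ÷ 2 = 3 remainder 0
3 ÷ 2 = 1 remainder 1
1 ÷ 2 = 0 remainder 1
Reading remainders bottom to top: 11001110



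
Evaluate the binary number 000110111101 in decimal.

Sum of powers of 2 for each 1-bit:
2^0 + 2^2 + 2^3 + 2^4 + 2^5 + 2^7 + 2^8
= 1 + 4 + 8 + 16 + 32 + 128 + 256
= 445



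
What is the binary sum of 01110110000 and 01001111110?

Add column by column from the right: bit + bit + carry-in; write the sum mod 2, carry 1 when the sum is 2 or 3.
carry:  11111100000
        01110110000
+       01001111110
-------------------
       011000101110
(the carry out of the leftmost column, 0, becomes the leading bit)
Decimal check:
  01110110000 = 512 + 256 + 128 + 32 + 16 = 944
  01001111110 = 512 + 64 + 32 + 16 + 8 + 4 + 2 = 638
  944 + 638 = 1582, and 011000101110 = 1024 + 512 + 32 + 8 + 4 + 2 = 1582 ✓



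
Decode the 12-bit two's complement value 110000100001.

Binary: 110000100001
Sign bit: 1 (negative)
Invert: 001111011110
Add 1:  001111011111
Magnitude: 001111011111 = 512 + 256 + 128 + 64 + 16 + 8 + 4 + 2 + 1 = 991
Value: -991

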